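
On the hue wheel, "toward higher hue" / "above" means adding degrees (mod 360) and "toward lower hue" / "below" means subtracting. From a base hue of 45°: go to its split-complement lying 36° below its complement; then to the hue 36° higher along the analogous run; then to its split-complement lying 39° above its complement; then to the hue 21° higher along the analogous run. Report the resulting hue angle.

+144° (split-comp 36° ↓): 45 + 144 = 189°
+36° (analog 36° ↑): 189 + 36 = 225°
+219° (split-comp 39° ↑): 225 + 219 = 444 → 444 − 360 = 84°
+21° (analog 21° ↑): 84 + 21 = 105°

105°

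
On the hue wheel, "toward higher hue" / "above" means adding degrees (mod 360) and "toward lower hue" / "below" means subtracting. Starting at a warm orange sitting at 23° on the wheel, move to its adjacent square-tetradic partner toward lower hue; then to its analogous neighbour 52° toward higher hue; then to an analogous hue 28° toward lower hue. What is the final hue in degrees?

23 − 90 = -67 → -67 + 360 = 293°   (square ↓)
293 + 52 = 345°   (analog 52° ↑)
345 − 28 = 317°   (analog 28° ↓)

317°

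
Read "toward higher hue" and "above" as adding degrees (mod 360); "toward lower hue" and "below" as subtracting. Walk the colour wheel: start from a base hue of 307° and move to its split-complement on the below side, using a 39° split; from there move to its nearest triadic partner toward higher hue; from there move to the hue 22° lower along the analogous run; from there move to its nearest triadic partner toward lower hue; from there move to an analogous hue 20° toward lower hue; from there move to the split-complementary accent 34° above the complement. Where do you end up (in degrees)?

307 + 141 = 448 → 448 − 360 = 88°   (split-comp 39° ↓)
88 + 120 = 208°   (triadic ↑)
208 − 22 = 186°   (analog 22° ↓)
186 − 120 = 66°   (triadic ↓)
66 − 20 = 46°   (analog 20° ↓)
46 + 214 = 260°   (split-comp 34° ↑)

260°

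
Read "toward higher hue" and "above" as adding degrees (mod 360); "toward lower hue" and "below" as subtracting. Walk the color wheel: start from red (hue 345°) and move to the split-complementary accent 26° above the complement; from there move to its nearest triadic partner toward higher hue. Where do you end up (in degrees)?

311°

345 + 206 = 551 → 551 − 360 = 191°   (split-comp 26° ↑)
191 + 120 = 311°   (triadic ↑)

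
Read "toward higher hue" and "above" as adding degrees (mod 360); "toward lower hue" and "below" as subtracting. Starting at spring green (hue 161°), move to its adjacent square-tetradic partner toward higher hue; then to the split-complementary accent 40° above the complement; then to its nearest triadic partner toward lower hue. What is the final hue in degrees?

351°

+90° (square ↑): 161 + 90 = 251°
+220° (split-comp 40° ↑): 251 + 220 = 471 → 471 − 360 = 111°
−120° (triadic ↓): 111 − 120 = -9 → -9 + 360 = 351°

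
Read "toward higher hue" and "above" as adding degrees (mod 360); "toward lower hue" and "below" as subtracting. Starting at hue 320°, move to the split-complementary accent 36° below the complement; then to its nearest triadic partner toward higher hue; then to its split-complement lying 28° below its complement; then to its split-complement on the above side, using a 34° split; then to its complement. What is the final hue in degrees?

50°

split-comp 36° ↓ +144°: 320 + 144 = 464 → 464 − 360 = 104°
triadic ↑ +120°: 104 + 120 = 224°
split-comp 28° ↓ +152°: 224 + 152 = 376 → 376 − 360 = 16°
split-comp 34° ↑ +214°: 16 + 214 = 230°
complement +180°: 230 + 180 = 410 → 410 − 360 = 50°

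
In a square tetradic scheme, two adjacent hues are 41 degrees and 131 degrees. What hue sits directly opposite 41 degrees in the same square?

A square tetradic scheme places four hues 90° apart; opposite corners are 180° apart.
41 + 180 = 221°

221°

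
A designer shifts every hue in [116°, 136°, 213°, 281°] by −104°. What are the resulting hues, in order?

12°, 32°, 109°, 177°

116 − 104 = 12°
136 − 104 = 32°
213 − 104 = 109°
281 − 104 = 177°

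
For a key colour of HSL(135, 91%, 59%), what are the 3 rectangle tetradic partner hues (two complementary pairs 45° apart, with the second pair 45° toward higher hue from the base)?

A rectangular tetradic uses two complementary pairs 45° apart: offsets 0°, 45°, 180°, 225°.
135 + 45 = 180°
135 + 180 = 315°
135 + 225 = 360 → 360 − 360 = 0°

180°, 315° and 0°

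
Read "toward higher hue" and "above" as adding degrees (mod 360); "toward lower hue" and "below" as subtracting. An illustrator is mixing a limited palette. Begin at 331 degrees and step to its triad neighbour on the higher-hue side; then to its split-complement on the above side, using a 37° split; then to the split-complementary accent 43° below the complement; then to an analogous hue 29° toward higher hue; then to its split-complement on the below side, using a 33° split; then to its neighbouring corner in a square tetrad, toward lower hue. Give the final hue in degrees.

171°

triadic ↑ +120°: 331 + 120 = 451 → 451 − 360 = 91°
split-comp 37° ↑ +217°: 91 + 217 = 308°
split-comp 43° ↓ +137°: 308 + 137 = 445 → 445 − 360 = 85°
analog 29° ↑ +29°: 85 + 29 = 114°
split-comp 33° ↓ +147°: 114 + 147 = 261°
square ↓ −90°: 261 − 90 = 171°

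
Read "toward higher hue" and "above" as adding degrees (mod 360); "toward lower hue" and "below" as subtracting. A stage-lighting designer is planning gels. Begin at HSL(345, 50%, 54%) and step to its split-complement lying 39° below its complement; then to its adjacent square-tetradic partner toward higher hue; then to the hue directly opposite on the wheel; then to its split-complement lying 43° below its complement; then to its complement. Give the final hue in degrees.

345 + 141 = 486 → 486 − 360 = 126°   (split-comp 39° ↓)
126 + 90 = 216°   (square ↑)
216 + 180 = 396 → 396 − 360 = 36°   (complement)
36 + 137 = 173°   (split-comp 43° ↓)
173 + 180 = 353°   (complement)

353°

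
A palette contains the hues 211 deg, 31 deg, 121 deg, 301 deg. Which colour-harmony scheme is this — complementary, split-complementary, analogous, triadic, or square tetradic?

square tetradic

Sort the hues: 31°, 121°, 211°, 301°.
Successive gaps around the wheel: 90°, 90°, 90°, 90°.
Four hues every 90° form a square tetradic scheme.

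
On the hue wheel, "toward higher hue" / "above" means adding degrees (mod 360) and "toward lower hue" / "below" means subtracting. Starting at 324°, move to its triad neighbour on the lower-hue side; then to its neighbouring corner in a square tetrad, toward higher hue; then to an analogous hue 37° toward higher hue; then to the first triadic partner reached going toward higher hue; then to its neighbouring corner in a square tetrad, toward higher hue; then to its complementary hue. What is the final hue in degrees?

324 − 120 = 204°   (triadic ↓)
204 + 90 = 294°   (square ↑)
294 + 37 = 331°   (analog 37° ↑)
331 + 120 = 451 → 451 − 360 = 91°   (triadic ↑)
91 + 90 = 181°   (square ↑)
181 + 180 = 361 → 361 − 360 = 1°   (complement)

1°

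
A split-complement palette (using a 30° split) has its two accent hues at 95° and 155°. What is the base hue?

305°

The accents sit 30° either side of the complement, so the complement is their short-arc midpoint on the wheel.
Short-arc midpoint of 95° and 155°: 125°.
Base is 180° from the complement: 125 − 180 = -55 → -55 + 360 = 305°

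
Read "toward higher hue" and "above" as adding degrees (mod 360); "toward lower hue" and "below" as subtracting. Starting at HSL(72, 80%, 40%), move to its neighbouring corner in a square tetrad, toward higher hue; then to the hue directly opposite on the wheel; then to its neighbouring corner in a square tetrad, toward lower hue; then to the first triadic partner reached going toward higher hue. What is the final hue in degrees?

72 + 90 = 162°   (square ↑)
162 + 180 = 342°   (complement)
342 − 90 = 252°   (square ↓)
252 + 120 = 372 → 372 − 360 = 12°   (triadic ↑)

12°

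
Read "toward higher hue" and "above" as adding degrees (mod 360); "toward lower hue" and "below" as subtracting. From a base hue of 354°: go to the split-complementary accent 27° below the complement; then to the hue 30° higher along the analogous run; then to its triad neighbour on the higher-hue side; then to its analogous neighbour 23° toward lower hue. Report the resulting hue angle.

+153° (split-comp 27° ↓): 354 + 153 = 507 → 507 − 360 = 147°
+30° (analog 30° ↑): 147 + 30 = 177°
+120° (triadic ↑): 177 + 120 = 297°
−23° (analog 23° ↓): 297 − 23 = 274°

274°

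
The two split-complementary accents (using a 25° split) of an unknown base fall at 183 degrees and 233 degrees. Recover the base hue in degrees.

The accents sit 25° either side of the complement, so the complement is their short-arc midpoint on the wheel.
Short-arc midpoint of 183° and 233°: 208°.
Base is 180° from the complement: 208 − 180 = 28°

28°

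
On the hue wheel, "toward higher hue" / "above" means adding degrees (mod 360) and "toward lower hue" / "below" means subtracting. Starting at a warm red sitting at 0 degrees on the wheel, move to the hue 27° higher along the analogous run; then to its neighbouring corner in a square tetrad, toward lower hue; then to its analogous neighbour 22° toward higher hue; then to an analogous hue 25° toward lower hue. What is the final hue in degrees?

+27° (analog 27° ↑): 0 + 27 = 27°
−90° (square ↓): 27 − 90 = -63 → -63 + 360 = 297°
+22° (analog 22° ↑): 297 + 22 = 319°
−25° (analog 25° ↓): 319 − 25 = 294°

294°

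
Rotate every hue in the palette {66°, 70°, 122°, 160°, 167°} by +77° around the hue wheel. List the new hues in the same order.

66 + 77 = 143°
70 + 77 = 147°
122 + 77 = 199°
160 + 77 = 237°
167 + 77 = 244°

143°, 147°, 199°, 237°, 244°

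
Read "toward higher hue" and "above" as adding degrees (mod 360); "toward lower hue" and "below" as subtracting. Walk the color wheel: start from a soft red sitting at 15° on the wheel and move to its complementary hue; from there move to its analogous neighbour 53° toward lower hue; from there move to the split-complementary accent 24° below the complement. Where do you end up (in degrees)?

298°

+180° (complement): 15 + 180 = 195°
−53° (analog 53° ↓): 195 − 53 = 142°
+156° (split-comp 24° ↓): 142 + 156 = 298°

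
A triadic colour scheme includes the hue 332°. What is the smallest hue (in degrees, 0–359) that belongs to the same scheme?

92°

A triad places three hues 120° apart.
The full set through 332° is {92°, 212°, 332°}.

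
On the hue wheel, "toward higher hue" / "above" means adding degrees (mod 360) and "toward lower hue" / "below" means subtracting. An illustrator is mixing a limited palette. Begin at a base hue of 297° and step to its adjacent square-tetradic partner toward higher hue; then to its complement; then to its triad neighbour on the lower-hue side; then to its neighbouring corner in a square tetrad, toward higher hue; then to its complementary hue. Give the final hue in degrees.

357°

297 + 90 = 387 → 387 − 360 = 27°   (square ↑)
27 + 180 = 207°   (complement)
207 − 120 = 87°   (triadic ↓)
87 + 90 = 177°   (square ↑)
177 + 180 = 357°   (complement)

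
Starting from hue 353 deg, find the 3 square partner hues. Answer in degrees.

83°, 173°, 263°

A square tetradic scheme places four hues every 90°.
353 + 90 = 443 → 443 − 360 = 83°
353 + 180 = 533 → 533 − 360 = 173°
353 + 270 = 623 → 623 − 360 = 263°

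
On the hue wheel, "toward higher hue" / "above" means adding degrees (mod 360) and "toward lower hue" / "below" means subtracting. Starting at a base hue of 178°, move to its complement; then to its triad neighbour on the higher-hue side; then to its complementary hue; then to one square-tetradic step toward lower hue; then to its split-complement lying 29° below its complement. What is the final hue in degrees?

complement +180°: 178 + 180 = 358°
triadic ↑ +120°: 358 + 120 = 478 → 478 − 360 = 118°
complement +180°: 118 + 180 = 298°
square ↓ −90°: 298 − 90 = 208°
split-comp 29° ↓ +151°: 208 + 151 = 359°

359°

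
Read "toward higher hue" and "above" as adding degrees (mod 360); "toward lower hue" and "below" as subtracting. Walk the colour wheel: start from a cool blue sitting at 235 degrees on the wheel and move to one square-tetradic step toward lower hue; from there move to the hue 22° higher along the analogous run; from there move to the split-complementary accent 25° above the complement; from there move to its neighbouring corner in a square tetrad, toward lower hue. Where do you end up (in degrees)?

235 − 90 = 145°   (square ↓)
145 + 22 = 167°   (analog 22° ↑)
167 + 205 = 372 → 372 − 360 = 12°   (split-comp 25° ↑)
12 − 90 = -78 → -78 + 360 = 282°   (square ↓)

282°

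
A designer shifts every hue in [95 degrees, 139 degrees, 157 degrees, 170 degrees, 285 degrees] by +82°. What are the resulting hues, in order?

95 + 82 = 177°
139 + 82 = 221°
157 + 82 = 239°
170 + 82 = 252°
285 + 82 = 367 → 367 − 360 = 7°

177°, 221°, 239°, 252°, 7°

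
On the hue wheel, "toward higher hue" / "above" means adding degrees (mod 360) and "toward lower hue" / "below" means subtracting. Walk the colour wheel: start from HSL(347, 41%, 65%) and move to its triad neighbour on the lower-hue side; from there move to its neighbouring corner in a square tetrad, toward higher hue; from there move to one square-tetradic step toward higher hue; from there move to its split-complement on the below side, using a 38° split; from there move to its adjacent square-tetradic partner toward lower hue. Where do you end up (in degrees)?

−120° (triadic ↓): 347 − 120 = 227°
+90° (square ↑): 227 + 90 = 317°
+90° (square ↑): 317 + 90 = 407 → 407 − 360 = 47°
+142° (split-comp 38° ↓): 47 + 142 = 189°
−90° (square ↓): 189 − 90 = 99°

99°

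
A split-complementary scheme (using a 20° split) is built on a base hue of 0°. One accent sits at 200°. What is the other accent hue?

Split-complementary hues sit 20° either side of the complement.
Complement of the base 0°: 0 + 180 = 180°
The given accent 200° is 20° one side of 180°; the other accent sits 20° the other side: 180 − 20 = 160°

160°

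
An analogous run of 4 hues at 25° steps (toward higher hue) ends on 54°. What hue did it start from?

339°

3 steps of 25° (toward higher hue) give a net shift of +75°.
Start = end − shift: 54 − 75 = -21 → -21 + 360 = 339°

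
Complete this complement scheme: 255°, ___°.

75°

The complement sits 180° across the wheel.
The full set through 255° is {75°, 255°}.
Given {255°}, the missing hue is 75°.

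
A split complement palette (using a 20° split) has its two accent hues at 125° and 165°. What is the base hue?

325°

The accents sit 20° either side of the complement, so the complement is their short-arc midpoint on the wheel.
Short-arc midpoint of 125° and 165°: 145°.
Base is 180° from the complement: 145 − 180 = -35 → -35 + 360 = 325°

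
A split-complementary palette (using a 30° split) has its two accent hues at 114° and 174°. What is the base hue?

324°

The accents sit 30° either side of the complement, so the complement is their short-arc midpoint on the wheel.
Short-arc midpoint of 114° and 174°: 144°.
Base is 180° from the complement: 144 − 180 = -36 → -36 + 360 = 324°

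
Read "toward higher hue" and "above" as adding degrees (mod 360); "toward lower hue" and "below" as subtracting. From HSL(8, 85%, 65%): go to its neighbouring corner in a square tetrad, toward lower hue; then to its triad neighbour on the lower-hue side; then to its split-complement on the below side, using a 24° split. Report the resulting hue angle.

314°

8 − 90 = -82 → -82 + 360 = 278°   (square ↓)
278 − 120 = 158°   (triadic ↓)
158 + 156 = 314°   (split-comp 24° ↓)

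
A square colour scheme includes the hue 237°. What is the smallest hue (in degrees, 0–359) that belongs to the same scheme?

57°

A square tetradic scheme places four hues every 90°.
The full set through 237° is {57°, 147°, 237°, 327°}.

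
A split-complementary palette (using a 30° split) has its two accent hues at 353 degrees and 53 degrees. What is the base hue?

203°

The accents sit 30° either side of the complement, so the complement is their short-arc midpoint on the wheel.
Short-arc midpoint of 353° and 53°: 23°.
Base is 180° from the complement: 23 − 180 = -157 → -157 + 360 = 203°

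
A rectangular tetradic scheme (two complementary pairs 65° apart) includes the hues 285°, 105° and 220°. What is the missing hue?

A rectangular tetradic uses two complementary pairs 65° apart: offsets 0°, 65°, 180°, 245°.
Among {105°, 220°, 285°}, 285° and 105° are a 180° pair.
The remaining hue 220° needs its own complement: 220 + 180 = 400 → 400 − 360 = 40°

40°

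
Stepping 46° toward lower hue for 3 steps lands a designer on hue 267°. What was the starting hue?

3 steps of 46° (toward lower hue) give a net shift of −138°.
Start = end − shift: 267 + 138 = 405 → 405 − 360 = 45°

45°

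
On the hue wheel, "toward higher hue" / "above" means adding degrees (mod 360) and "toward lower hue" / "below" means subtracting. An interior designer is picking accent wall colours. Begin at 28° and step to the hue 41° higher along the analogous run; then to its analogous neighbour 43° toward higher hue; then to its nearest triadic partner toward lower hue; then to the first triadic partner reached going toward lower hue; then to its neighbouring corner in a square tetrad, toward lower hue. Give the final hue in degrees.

analog 41° ↑ +41°: 28 + 41 = 69°
analog 43° ↑ +43°: 69 + 43 = 112°
triadic ↓ −120°: 112 − 120 = -8 → -8 + 360 = 352°
triadic ↓ −120°: 352 − 120 = 232°
square ↓ −90°: 232 − 90 = 142°

142°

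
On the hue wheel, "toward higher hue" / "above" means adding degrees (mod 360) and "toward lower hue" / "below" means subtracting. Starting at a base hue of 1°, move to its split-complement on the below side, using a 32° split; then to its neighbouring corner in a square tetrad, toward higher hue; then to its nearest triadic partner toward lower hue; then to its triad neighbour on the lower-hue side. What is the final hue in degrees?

1 + 148 = 149°   (split-comp 32° ↓)
149 + 90 = 239°   (square ↑)
239 − 120 = 119°   (triadic ↓)
119 − 120 = -1 → -1 + 360 = 359°   (triadic ↓)

359°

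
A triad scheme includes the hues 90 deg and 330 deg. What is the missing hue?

A triad places three hues 120° apart.
The full set through 90° is {90°, 210°, 330°}.
Given {90°, 330°}, the missing hue is 210°.

210°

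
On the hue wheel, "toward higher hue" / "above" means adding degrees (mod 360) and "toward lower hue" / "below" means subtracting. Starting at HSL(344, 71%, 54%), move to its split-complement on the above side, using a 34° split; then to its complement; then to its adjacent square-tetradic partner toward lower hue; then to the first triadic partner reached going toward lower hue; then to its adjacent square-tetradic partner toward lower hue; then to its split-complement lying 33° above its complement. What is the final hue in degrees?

291°

344 + 214 = 558 → 558 − 360 = 198°   (split-comp 34° ↑)
198 + 180 = 378 → 378 − 360 = 18°   (complement)
18 − 90 = -72 → -72 + 360 = 288°   (square ↓)
288 − 120 = 168°   (triadic ↓)
168 − 90 = 78°   (square ↓)
78 + 213 = 291°   (split-comp 33° ↑)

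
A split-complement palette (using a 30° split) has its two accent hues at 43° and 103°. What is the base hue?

253°

The accents sit 30° either side of the complement, so the complement is their short-arc midpoint on the wheel.
Short-arc midpoint of 43° and 103°: 73°.
Base is 180° from the complement: 73 − 180 = -107 → -107 + 360 = 253°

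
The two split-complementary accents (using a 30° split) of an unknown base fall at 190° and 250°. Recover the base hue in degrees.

The accents sit 30° either side of the complement, so the complement is their short-arc midpoint on the wheel.
Short-arc midpoint of 190° and 250°: 220°.
Base is 180° from the complement: 220 − 180 = 40°

40°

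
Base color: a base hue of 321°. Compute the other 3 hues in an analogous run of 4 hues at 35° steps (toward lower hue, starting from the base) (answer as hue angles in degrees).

Analogous hues sit every 35° along the wheel.
321 − 35 = 286°
321 − 70 = 251°
321 − 105 = 216°

286°, 251° and 216°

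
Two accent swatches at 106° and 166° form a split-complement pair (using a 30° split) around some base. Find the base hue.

The accents sit 30° either side of the complement, so the complement is their short-arc midpoint on the wheel.
Short-arc midpoint of 106° and 166°: 136°.
Base is 180° from the complement: 136 − 180 = -44 → -44 + 360 = 316°

316°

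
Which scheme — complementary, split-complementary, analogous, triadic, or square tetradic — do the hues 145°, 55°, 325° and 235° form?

Sort the hues: 55°, 145°, 235°, 325°.
Successive gaps around the wheel: 90°, 90°, 90°, 90°.
Four hues every 90° form a square tetradic scheme.

square tetradic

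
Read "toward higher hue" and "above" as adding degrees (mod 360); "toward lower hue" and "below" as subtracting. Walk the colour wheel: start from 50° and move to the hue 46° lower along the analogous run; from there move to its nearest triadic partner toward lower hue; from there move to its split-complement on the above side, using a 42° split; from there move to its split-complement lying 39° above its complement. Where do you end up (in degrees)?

325°

50 − 46 = 4°   (analog 46° ↓)
4 − 120 = -116 → -116 + 360 = 244°   (triadic ↓)
244 + 222 = 466 → 466 − 360 = 106°   (split-comp 42° ↑)
106 + 219 = 325°   (split-comp 39° ↑)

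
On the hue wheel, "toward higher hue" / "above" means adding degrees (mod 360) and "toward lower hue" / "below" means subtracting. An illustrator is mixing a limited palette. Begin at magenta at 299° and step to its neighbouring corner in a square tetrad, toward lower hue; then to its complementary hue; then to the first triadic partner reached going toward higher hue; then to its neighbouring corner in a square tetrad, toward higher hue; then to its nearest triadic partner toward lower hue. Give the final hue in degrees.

square ↓ −90°: 299 − 90 = 209°
complement +180°: 209 + 180 = 389 → 389 − 360 = 29°
triadic ↑ +120°: 29 + 120 = 149°
square ↑ +90°: 149 + 90 = 239°
triadic ↓ −120°: 239 − 120 = 119°

119°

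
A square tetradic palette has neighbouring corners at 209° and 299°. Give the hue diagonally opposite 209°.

A square tetradic scheme places four hues 90° apart; opposite corners are 180° apart.
209 + 180 = 389 → 389 − 360 = 29°

29°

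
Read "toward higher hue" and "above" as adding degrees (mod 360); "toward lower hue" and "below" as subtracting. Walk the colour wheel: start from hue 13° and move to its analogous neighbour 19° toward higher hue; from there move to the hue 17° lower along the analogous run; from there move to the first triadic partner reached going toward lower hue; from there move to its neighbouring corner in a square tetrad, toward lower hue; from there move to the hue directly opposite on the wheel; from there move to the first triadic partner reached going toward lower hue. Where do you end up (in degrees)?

225°

13 + 19 = 32°   (analog 19° ↑)
32 − 17 = 15°   (analog 17° ↓)
15 − 120 = -105 → -105 + 360 = 255°   (triadic ↓)
255 − 90 = 165°   (square ↓)
165 + 180 = 345°   (complement)
345 − 120 = 225°   (triadic ↓)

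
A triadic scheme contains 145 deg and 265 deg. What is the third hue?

25°

A triad spaces three hues 120° apart.
The full set is {25°, 145°, 265°}.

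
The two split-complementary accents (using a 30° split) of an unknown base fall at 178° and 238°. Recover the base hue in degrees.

The accents sit 30° either side of the complement, so the complement is their short-arc midpoint on the wheel.
Short-arc midpoint of 178° and 238°: 208°.
Base is 180° from the complement: 208 − 180 = 28°

28°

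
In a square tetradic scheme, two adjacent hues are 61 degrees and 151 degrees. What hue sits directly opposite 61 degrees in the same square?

241°

A square tetradic scheme places four hues 90° apart; opposite corners are 180° apart.
61 + 180 = 241°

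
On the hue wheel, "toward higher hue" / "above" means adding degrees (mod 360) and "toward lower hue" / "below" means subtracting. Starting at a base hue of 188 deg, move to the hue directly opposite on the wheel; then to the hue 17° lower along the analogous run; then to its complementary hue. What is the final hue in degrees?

171°

+180° (complement): 188 + 180 = 368 → 368 − 360 = 8°
−17° (analog 17° ↓): 8 − 17 = -9 → -9 + 360 = 351°
+180° (complement): 351 + 180 = 531 → 531 − 360 = 171°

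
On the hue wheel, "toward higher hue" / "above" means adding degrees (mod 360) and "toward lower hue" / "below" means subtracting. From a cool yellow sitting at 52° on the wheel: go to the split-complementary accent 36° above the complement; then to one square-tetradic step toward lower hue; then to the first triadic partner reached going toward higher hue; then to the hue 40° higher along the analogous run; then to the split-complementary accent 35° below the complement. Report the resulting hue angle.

123°

+216° (split-comp 36° ↑): 52 + 216 = 268°
−90° (square ↓): 268 − 90 = 178°
+120° (triadic ↑): 178 + 120 = 298°
+40° (analog 40° ↑): 298 + 40 = 338°
+145° (split-comp 35° ↓): 338 + 145 = 483 → 483 − 360 = 123°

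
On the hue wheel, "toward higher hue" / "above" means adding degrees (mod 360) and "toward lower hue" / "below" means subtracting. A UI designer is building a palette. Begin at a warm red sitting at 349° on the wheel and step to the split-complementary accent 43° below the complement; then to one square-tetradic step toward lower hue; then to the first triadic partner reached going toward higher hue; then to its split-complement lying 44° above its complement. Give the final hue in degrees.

+137° (split-comp 43° ↓): 349 + 137 = 486 → 486 − 360 = 126°
−90° (square ↓): 126 − 90 = 36°
+120° (triadic ↑): 36 + 120 = 156°
+224° (split-comp 44° ↑): 156 + 224 = 380 → 380 − 360 = 20°

20°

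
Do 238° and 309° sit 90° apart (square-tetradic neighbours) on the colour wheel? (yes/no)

no

Angular distance: |238 − 309| = 71 = 71°.
90° apart (square-tetradic neighbours) requires 90°.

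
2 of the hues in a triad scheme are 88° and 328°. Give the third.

A triad places three hues 120° apart.
The full set through 88° is {88°, 208°, 328°}.
Given {88°, 328°}, the missing hue is 208°.

208°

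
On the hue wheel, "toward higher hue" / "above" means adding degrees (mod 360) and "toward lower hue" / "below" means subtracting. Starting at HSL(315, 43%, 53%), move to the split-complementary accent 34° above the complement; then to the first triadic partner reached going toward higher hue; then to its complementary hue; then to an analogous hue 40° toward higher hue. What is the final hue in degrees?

149°

split-comp 34° ↑ +214°: 315 + 214 = 529 → 529 − 360 = 169°
triadic ↑ +120°: 169 + 120 = 289°
complement +180°: 289 + 180 = 469 → 469 − 360 = 109°
analog 40° ↑ +40°: 109 + 40 = 149°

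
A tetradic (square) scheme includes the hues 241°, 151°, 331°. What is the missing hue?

A square tetradic scheme places four hues every 90°.
The full set through 151° is {61°, 151°, 241°, 331°}.
Given {151°, 241°, 331°}, the missing hue is 61°.

61°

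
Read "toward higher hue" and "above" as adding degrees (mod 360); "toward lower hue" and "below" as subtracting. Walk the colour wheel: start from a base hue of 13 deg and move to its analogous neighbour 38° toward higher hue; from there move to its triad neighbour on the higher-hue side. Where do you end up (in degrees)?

171°

13 + 38 = 51°   (analog 38° ↑)
51 + 120 = 171°   (triadic ↑)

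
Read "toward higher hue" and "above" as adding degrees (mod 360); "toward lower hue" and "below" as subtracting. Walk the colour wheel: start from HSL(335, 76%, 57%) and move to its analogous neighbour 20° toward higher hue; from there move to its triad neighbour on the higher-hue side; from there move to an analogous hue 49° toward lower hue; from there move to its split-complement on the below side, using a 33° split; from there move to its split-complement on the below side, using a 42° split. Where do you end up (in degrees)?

351°

+20° (analog 20° ↑): 335 + 20 = 355°
+120° (triadic ↑): 355 + 120 = 475 → 475 − 360 = 115°
−49° (analog 49° ↓): 115 − 49 = 66°
+147° (split-comp 33° ↓): 66 + 147 = 213°
+138° (split-comp 42° ↓): 213 + 138 = 351°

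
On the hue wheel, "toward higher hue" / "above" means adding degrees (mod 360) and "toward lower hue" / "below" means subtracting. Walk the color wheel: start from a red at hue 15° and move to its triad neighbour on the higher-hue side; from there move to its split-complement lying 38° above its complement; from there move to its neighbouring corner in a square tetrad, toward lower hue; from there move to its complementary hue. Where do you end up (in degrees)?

83°

+120° (triadic ↑): 15 + 120 = 135°
+218° (split-comp 38° ↑): 135 + 218 = 353°
−90° (square ↓): 353 − 90 = 263°
+180° (complement): 263 + 180 = 443 → 443 − 360 = 83°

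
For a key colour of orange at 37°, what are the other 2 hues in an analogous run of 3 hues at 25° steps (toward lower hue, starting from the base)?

Analogous hues sit every 25° along the wheel.
37 − 25 = 12°
37 − 50 = -13 → -13 + 360 = 347°

12° and 347°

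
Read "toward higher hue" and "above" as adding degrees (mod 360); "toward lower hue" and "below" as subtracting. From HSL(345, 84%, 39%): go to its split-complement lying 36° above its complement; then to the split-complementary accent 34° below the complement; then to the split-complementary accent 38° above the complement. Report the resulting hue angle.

205°

split-comp 36° ↑ +216°: 345 + 216 = 561 → 561 − 360 = 201°
split-comp 34° ↓ +146°: 201 + 146 = 347°
split-comp 38° ↑ +218°: 347 + 218 = 565 → 565 − 360 = 205°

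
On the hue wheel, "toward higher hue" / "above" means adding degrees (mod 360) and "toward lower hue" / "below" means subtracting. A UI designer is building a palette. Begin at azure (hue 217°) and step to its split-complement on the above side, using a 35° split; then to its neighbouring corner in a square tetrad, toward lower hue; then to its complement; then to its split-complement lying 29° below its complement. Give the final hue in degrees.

313°

217 + 215 = 432 → 432 − 360 = 72°   (split-comp 35° ↑)
72 − 90 = -18 → -18 + 360 = 342°   (square ↓)
342 + 180 = 522 → 522 − 360 = 162°   (complement)
162 + 151 = 313°   (split-comp 29° ↓)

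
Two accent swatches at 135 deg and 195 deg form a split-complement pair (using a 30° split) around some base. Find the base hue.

345°

The accents sit 30° either side of the complement, so the complement is their short-arc midpoint on the wheel.
Short-arc midpoint of 135° and 195°: 165°.
Base is 180° from the complement: 165 − 180 = -15 → -15 + 360 = 345°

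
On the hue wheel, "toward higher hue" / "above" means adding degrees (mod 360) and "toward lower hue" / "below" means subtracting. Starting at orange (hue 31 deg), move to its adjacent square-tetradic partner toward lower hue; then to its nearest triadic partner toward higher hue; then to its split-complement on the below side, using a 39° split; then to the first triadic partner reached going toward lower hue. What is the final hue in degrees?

82°

−90° (square ↓): 31 − 90 = -59 → -59 + 360 = 301°
+120° (triadic ↑): 301 + 120 = 421 → 421 − 360 = 61°
+141° (split-comp 39° ↓): 61 + 141 = 202°
−120° (triadic ↓): 202 − 120 = 82°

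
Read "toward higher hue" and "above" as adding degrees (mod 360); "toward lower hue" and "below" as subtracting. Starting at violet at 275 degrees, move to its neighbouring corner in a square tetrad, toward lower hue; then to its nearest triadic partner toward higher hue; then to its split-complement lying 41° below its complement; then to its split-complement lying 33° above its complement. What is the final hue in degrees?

275 − 90 = 185°   (square ↓)
185 + 120 = 305°   (triadic ↑)
305 + 139 = 444 → 444 − 360 = 84°   (split-comp 41° ↓)
84 + 213 = 297°   (split-comp 33° ↑)

297°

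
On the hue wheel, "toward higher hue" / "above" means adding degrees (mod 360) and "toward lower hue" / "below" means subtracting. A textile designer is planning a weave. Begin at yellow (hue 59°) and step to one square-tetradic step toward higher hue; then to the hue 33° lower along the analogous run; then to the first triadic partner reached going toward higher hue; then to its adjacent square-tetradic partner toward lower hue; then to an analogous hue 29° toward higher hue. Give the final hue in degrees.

175°

square ↑ +90°: 59 + 90 = 149°
analog 33° ↓ −33°: 149 − 33 = 116°
triadic ↑ +120°: 116 + 120 = 236°
square ↓ −90°: 236 − 90 = 146°
analog 29° ↑ +29°: 146 + 29 = 175°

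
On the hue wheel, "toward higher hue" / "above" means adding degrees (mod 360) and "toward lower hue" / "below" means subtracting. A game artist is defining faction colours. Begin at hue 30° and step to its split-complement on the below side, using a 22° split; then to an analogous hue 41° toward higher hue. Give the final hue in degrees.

split-comp 22° ↓ +158°: 30 + 158 = 188°
analog 41° ↑ +41°: 188 + 41 = 229°

229°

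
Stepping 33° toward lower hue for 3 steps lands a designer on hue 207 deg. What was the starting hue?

306°

3 steps of 33° (toward lower hue) give a net shift of −99°.
Start = end − shift: 207 + 99 = 306°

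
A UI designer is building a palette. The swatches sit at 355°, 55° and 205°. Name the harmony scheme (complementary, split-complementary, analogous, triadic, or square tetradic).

Sort the hues: 55°, 205°, 355°.
Successive gaps around the wheel: 150°, 150°, 60°.
Two 150° gaps and one 60° gap — a base hue opposite a pair of accents 30° either side of its complement — is the split-complementary pattern.

split-complementary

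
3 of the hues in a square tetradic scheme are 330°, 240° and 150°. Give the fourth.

A square tetradic scheme places four hues every 90°.
The full set through 150° is {60°, 150°, 240°, 330°}.
Given {150°, 240°, 330°}, the missing hue is 60°.

60°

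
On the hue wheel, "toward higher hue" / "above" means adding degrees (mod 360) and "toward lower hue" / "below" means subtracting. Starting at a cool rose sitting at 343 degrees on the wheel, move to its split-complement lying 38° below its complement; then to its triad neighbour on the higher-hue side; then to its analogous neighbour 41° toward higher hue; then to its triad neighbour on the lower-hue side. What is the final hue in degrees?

166°

split-comp 38° ↓ +142°: 343 + 142 = 485 → 485 − 360 = 125°
triadic ↑ +120°: 125 + 120 = 245°
analog 41° ↑ +41°: 245 + 41 = 286°
triadic ↓ −120°: 286 − 120 = 166°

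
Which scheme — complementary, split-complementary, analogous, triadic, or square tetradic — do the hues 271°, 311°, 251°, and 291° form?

Sort the hues: 251°, 271°, 291°, 311°.
Successive gaps around the wheel: 20°, 20°, 20°, 300°.
A run of hues at equal small steps (20°) with one large closing gap is an analogous group.

analogous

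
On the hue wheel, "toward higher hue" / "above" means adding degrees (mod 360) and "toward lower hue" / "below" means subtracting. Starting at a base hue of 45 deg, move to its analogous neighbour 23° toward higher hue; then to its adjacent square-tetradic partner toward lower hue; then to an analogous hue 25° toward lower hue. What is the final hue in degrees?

+23° (analog 23° ↑): 45 + 23 = 68°
−90° (square ↓): 68 − 90 = -22 → -22 + 360 = 338°
−25° (analog 25° ↓): 338 − 25 = 313°

313°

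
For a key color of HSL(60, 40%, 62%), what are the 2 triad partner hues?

180° and 300°

A triad places three hues 120° apart.
60 + 120 = 180°
60 + 240 = 300°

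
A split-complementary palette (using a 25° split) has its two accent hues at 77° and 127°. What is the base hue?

The accents sit 25° either side of the complement, so the complement is their short-arc midpoint on the wheel.
Short-arc midpoint of 77° and 127°: 102°.
Base is 180° from the complement: 102 − 180 = -78 → -78 + 360 = 282°

282°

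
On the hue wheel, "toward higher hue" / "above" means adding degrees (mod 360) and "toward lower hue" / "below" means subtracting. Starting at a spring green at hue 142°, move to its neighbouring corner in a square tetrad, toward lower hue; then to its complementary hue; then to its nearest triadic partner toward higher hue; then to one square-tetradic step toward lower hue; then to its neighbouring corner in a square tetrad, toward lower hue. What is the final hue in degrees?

172°

−90° (square ↓): 142 − 90 = 52°
+180° (complement): 52 + 180 = 232°
+120° (triadic ↑): 232 + 120 = 352°
−90° (square ↓): 352 − 90 = 262°
−90° (square ↓): 262 − 90 = 172°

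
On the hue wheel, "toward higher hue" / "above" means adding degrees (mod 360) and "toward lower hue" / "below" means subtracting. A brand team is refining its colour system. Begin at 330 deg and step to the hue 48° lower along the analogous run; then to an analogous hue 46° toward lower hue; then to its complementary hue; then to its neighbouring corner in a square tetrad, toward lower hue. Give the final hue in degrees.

analog 48° ↓ −48°: 330 − 48 = 282°
analog 46° ↓ −46°: 282 − 46 = 236°
complement +180°: 236 + 180 = 416 → 416 − 360 = 56°
square ↓ −90°: 56 − 90 = -34 → -34 + 360 = 326°

326°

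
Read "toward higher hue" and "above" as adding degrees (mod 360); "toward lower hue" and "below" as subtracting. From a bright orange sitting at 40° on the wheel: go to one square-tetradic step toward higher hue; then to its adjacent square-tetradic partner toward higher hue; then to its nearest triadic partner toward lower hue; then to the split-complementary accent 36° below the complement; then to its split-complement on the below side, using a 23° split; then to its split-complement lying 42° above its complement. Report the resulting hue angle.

263°

40 + 90 = 130°   (square ↑)
130 + 90 = 220°   (square ↑)
220 − 120 = 100°   (triadic ↓)
100 + 144 = 244°   (split-comp 36° ↓)
244 + 157 = 401 → 401 − 360 = 41°   (split-comp 23° ↓)
41 + 222 = 263°   (split-comp 42° ↑)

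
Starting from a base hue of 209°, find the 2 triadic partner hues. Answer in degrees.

209 + 120 = 329°
209 + 240 = 449 → 449 − 360 = 89°

329° and 89°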